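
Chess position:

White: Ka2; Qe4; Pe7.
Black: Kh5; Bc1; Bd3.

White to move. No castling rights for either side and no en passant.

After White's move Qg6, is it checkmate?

no

After Qg6: black king on h5; in check: yes, from the white queen on g6.
Black has 3 legal replies: Kxg6, Kh4, Bxg6.
In check but a legal move exists → not checkmate.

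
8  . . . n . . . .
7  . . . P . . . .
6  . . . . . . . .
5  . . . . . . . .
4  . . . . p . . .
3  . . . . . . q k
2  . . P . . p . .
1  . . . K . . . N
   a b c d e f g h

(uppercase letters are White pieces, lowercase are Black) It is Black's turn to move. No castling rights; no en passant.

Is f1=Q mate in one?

no

After f1=Q: white king on d1; in check: yes, from the black queen on f1.
White has 1 legal reply: Kd2.
In check but a legal move exists → not checkmate.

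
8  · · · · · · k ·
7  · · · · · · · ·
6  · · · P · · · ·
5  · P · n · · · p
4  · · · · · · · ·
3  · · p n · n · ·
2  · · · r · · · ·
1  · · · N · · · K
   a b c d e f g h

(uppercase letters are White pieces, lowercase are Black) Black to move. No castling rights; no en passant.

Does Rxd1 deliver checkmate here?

After Rxd1: white king on h1; in check: yes, from the black rook on d1.
White has 1 legal reply: Kg2.
In check but a legal move exists → not checkmate.

no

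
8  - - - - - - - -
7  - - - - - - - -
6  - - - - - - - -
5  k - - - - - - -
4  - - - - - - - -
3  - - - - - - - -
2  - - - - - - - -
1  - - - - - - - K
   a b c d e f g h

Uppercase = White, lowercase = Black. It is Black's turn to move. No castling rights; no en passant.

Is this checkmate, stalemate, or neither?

neither

Black to move; black king on a5.
In check: no.
Legal moves for Black: Kb6, Ka6, Kb5, Kb4, Ka4.
Black has 5 legal moves and is not in check → neither.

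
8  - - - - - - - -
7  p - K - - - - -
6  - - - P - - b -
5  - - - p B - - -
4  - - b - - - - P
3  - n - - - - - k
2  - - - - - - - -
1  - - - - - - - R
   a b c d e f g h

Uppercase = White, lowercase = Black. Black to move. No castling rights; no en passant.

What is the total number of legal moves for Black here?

2

Black to move; king on h3.
In check: yes, from the white rook on h1.
Legal moves: Kg4, Kg2.
Count: 2.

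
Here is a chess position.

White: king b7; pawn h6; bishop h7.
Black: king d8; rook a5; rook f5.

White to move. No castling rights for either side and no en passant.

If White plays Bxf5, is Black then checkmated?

After Bxf5: black king on d8; in check: no.
Black is not in check, so this cannot be checkmate.

no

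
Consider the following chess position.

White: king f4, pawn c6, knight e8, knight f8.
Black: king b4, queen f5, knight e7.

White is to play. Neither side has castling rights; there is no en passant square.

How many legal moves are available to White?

White to move; king on f4.
In check: yes, from the black queen on f5.
Legal moves: Kg3, Ke3.
Count: 2.

2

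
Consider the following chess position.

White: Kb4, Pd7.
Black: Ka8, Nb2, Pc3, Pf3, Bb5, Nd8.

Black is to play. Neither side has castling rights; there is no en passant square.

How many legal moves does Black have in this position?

21

Black to move; king on a8.
In check: no.
Legal moves: Nf7, Nb7, Ne6, Nc6+, Kb8, Kb7, Ka7, Bxd7, Bc6, Ba6, Bc4, Ba4, Bd3, Be2, Bf1, Nc4, Na4, Nd3+, Nd1, f2, c2.
Count: 21.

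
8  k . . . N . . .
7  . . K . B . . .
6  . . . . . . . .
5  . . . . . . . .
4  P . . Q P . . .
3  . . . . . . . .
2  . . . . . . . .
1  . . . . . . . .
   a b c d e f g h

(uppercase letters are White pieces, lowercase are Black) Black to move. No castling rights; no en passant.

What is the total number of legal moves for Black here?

Black to move; king on a8.
In check: no.
Legal moves: none.
Count: 0.

0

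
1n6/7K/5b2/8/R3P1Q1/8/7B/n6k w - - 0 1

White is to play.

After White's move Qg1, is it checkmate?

After Qg1: black king on h1; in check: yes, from the white queen on g1.
King squares — g1: attacked by Bh2; g2: attacked by Qg1; h2: attacked by Qg1.
Black has no legal moves → checkmate.

yes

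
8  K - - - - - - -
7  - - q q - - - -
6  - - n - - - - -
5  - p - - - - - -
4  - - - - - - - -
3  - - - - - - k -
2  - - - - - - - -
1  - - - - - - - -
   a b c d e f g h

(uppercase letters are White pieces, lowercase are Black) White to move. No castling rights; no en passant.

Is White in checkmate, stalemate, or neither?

stalemate

White to move; white king on a8.
In check: no.
King squares — a7: attacked by Nc6; b7: attacked by Qc7; b8: attacked by Nc6.
Legal moves for White: none.
Not in check and no legal moves → stalemate.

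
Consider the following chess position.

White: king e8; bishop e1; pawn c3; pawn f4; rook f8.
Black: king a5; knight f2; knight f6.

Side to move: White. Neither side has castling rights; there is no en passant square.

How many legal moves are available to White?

4

White to move; king on e8.
In check: yes, from the black knight on f6.
Legal moves: Kd8, Kf7, Ke7, Rxf6.
Count: 4.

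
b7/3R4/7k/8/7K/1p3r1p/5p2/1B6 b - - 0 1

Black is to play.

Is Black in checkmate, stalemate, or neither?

neither

Black to move; black king on h6.
In check: no.
Legal moves for Black include: Bb7, Bc6, Bd5, Be4, Rf8, Rf7, Rf6, Rf5, Rf4+, Rg3, Re3, Rd3, Rc3, h2, b2, f1=Q, f1=R, f1=B, ... (list truncated; more exist).
Black has legal moves and is not in check → neither.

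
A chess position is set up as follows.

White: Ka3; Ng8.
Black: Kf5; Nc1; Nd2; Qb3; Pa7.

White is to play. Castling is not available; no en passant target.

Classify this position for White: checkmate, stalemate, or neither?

checkmate

White to move; white king on a3.
In check: yes, from the black queen on b3.
King squares — a2: attacked by Nc1; b2: attacked by Qb3; b3: attacked by Nc1; a4: attacked by Qb3; b4: attacked by Qb3.
Legal moves for White: none.
In check with no legal moves → checkmate.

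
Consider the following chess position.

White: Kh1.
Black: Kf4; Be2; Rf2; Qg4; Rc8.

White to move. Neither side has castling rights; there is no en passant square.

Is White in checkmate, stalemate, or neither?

White to move; white king on h1.
In check: no.
King squares — g1: attacked by Qg4; g2: attacked by Rf2; h2: attacked by Rf2.
Legal moves for White: none.
Not in check and no legal moves → stalemate.

stalemate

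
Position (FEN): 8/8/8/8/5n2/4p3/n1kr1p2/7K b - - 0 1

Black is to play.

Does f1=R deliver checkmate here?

After f1=R: white king on h1; in check: yes, from the black rook on f1.
King squares — g1: attacked by Rf1; g2: attacked by Rd2; h2: attacked by Rd2.
White has no legal moves → checkmate.

yes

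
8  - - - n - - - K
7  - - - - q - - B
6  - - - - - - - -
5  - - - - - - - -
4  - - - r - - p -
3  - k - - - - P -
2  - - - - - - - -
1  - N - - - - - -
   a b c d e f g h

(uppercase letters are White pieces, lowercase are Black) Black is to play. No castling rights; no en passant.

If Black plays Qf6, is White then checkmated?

no

After Qf6: white king on h8; in check: yes, from the black queen on f6.
White has 1 legal reply: Kg8.
In check but a legal move exists → not checkmate.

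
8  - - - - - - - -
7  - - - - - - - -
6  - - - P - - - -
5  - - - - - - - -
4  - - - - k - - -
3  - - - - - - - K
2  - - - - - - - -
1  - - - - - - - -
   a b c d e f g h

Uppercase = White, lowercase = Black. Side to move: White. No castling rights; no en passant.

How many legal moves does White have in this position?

6

White to move; king on h3.
In check: no.
Legal moves: Kh4, Kg4, Kg3, Kh2, Kg2, d7.
Count: 6.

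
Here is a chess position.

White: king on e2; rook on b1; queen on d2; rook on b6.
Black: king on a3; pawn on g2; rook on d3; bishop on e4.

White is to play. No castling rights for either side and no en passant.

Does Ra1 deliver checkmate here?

After Ra1: black king on a3; in check: yes, from the white rook on a1.
King squares — a2: attacked by Ra1; b2: attacked by Qd2; b3: attacked by Rb6; a4: attacked by Ra1; b4: attacked by Qd2.
Black has no legal moves → checkmate.

yes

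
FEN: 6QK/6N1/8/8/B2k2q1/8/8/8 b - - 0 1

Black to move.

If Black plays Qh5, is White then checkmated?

no

After Qh5: white king on h8; in check: yes, from the black queen on h5.
White has 2 legal replies: Qh7, Nxh5.
In check but a legal move exists → not checkmate.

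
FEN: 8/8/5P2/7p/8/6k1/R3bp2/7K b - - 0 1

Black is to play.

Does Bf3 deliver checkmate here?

yes

After Bf3: white king on h1; in check: yes, from the black bishop on f3.
King squares — g1: attacked by Pf2; g2: attacked by Bf3; h2: attacked by Kg3.
White has no legal moves → checkmate.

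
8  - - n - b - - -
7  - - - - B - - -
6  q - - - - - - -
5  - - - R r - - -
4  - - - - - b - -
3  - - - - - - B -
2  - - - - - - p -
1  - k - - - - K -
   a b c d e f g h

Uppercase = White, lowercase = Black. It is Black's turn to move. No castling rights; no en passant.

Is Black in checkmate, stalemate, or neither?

Black to move; black king on b1.
In check: no.
Legal moves for Black include: Bf7, Bd7, Bg6, Bc6, Bh5, Bb5, Ba4, Nxe7, Na7, Nd6, Nb6, Qa8, Qb7, Qa7+, Qh6, Qg6, Qf6, Qe6, ... (list truncated; more exist).
Black has legal moves and is not in check → neither.

neither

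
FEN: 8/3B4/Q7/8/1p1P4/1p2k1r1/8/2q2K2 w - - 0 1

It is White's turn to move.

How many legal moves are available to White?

0

White to move; king on f1.
In check: yes, from the black queen on c1.
Legal moves: none.
Count: 0.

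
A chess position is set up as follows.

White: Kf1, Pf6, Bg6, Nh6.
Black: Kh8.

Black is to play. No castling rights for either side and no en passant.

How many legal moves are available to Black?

Black to move; king on h8.
In check: no.
Legal moves: none.
Count: 0.

0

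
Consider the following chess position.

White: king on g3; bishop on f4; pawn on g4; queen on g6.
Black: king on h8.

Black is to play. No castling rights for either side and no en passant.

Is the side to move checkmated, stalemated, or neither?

Black to move; black king on h8.
In check: no.
King squares — g7: attacked by Qg6; h7: attacked by Qg6; g8: attacked by Qg6.
Legal moves for Black: none.
Not in check and no legal moves → stalemate.

stalemate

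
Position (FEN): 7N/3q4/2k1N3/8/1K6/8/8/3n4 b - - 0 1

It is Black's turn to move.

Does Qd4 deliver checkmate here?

no

After Qd4: white king on b4; in check: yes, from the black queen on d4.
White has 4 legal replies: Ka5, Kb3, Ka3, Nxd4+.
In check but a legal move exists → not checkmate.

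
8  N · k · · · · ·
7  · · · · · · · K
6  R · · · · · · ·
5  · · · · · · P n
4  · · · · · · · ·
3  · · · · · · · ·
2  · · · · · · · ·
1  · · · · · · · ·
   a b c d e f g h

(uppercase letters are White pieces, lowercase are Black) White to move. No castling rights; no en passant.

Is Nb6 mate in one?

After Nb6: black king on c8; in check: yes, from the white knight on b6.
Black has 4 legal replies: Kd8, Kb8, Kc7, Kb7.
In check but a legal move exists → not checkmate.

no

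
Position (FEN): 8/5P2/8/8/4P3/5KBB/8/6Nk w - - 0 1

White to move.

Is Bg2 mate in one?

no

After Bg2: black king on h1; in check: yes, from the white bishop on g2.
Black has 1 legal reply: Kxg1.
In check but a legal move exists → not checkmate.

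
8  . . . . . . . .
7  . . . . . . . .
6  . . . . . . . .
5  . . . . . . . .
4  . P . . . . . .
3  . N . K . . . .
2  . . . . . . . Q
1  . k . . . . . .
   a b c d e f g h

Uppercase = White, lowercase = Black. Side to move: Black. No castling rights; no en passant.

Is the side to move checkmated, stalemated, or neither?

Black to move; black king on b1.
In check: no.
King squares — a1: attacked by Nb3; c1: attacked by Nb3; a2: attacked by Qh2; b2: attacked by Qh2; c2: attacked by Qh2.
Legal moves for Black: none.
Not in check and no legal moves → stalemate.

stalemate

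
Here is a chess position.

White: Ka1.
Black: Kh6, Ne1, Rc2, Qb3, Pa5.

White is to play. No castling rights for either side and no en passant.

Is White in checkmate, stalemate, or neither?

stalemate

White to move; white king on a1.
In check: no.
King squares — b1: attacked by Qb3; a2: attacked by Rc2; b2: attacked by Rc2.
Legal moves for White: none.
Not in check and no legal moves → stalemate.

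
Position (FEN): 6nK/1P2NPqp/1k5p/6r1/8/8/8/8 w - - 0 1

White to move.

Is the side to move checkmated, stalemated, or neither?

White to move; white king on h8.
In check: yes, from the black queen on g7.
King squares — g7: attacked by Rg5; h7: attacked by Qg7; g8: attacked by Qg7.
Legal moves for White: none.
In check with no legal moves → checkmate.

checkmate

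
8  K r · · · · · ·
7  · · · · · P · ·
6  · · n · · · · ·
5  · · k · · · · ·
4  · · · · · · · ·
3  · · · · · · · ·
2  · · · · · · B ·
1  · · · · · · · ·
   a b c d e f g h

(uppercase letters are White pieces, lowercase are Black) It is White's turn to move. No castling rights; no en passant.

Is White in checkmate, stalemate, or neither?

White to move; white king on a8.
In check: yes, from the black rook on b8.
King squares — a7: attacked by Nc6; b7: attacked by Rb8; b8: attacked by Nc6.
Legal moves for White: none.
In check with no legal moves → checkmate.

checkmate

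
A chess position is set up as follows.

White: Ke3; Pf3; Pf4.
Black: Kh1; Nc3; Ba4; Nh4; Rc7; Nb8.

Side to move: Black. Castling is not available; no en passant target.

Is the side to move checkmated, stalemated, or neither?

Black to move; black king on h1.
In check: no.
Legal moves for Black include: Nd7, Nc6, Na6, Rc8, Rh7, Rg7, Rf7, Re7+, Rd7, Rb7, Ra7, Rc6, Rc5, Rc4, Ng6, Nf5+, Nxf3, Ng2+, ... (list truncated; more exist).
Black has legal moves and is not in check → neither.

neither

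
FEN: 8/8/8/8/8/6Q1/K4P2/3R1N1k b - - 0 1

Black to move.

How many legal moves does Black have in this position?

Black to move; king on h1.
In check: no.
Legal moves: none.
Count: 0.

0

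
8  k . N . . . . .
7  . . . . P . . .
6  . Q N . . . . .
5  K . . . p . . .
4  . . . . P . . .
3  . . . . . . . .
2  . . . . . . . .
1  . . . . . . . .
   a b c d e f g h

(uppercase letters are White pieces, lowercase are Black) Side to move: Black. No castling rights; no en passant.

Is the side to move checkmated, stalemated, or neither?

stalemate

Black to move; black king on a8.
In check: no.
King squares — a7: attacked by Qb6; b7: attacked by Qb6; b8: attacked by Qb6.
Legal moves for Black: none.
Not in check and no legal moves → stalemate.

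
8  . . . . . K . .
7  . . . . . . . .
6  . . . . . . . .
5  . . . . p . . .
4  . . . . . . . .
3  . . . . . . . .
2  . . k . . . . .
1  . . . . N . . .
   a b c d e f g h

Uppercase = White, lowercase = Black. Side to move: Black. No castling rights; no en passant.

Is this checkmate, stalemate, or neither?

Black to move; black king on c2.
In check: yes, from the white knight on e1.
Legal moves for Black: Kc3, Kb3, Kd2, Kb2, Kd1, Kc1, Kb1.
Black is in check but has 7 legal moves → neither.

neither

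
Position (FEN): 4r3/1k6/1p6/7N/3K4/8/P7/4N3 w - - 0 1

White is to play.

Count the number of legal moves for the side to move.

14

White to move; king on d4.
In check: no.
Legal moves: Ng7, Nf6, Nf4, Ng3, Kd5, Kc4, Kd3, Kc3, Nf3, Nd3, Ng2, Nc2, a3, a4.
Count: 14.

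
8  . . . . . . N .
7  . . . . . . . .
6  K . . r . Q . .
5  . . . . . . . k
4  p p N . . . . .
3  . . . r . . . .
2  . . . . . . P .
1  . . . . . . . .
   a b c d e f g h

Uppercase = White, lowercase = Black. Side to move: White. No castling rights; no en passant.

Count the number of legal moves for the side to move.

7

White to move; king on a6.
In check: yes, from the black rook on d6.
Legal moves: Kb7, Ka7, Kb5, Ka5, Qxd6, Nxd6, Nb6.
Count: 7.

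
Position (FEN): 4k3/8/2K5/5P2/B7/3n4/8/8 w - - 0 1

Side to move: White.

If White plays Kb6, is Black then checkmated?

After Kb6: black king on e8; in check: yes, from the white bishop on a4.
Black has 4 legal replies: Kf8, Kd8, Kf7, Ke7.
In check but a legal move exists → not checkmate.

no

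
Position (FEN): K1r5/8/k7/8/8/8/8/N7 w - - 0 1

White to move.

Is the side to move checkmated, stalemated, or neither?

White to move; white king on a8.
In check: yes, from the black rook on c8.
King squares — a7: attacked by Ka6; b7: attacked by Ka6; b8: attacked by Rc8.
Legal moves for White: none.
In check with no legal moves → checkmate.

checkmate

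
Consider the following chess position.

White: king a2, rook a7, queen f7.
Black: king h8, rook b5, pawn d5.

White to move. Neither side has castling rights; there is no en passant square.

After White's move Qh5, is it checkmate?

no

After Qh5: black king on h8; in check: yes, from the white queen on h5.
Black has 1 legal reply: Kg8.
In check but a legal move exists → not checkmate.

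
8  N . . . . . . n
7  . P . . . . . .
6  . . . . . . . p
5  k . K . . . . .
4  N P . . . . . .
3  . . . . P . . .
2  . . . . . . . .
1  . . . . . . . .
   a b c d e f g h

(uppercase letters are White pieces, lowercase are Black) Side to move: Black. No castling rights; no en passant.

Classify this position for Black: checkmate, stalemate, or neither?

Black to move; black king on a5.
In check: yes, from the white pawn on b4.
King squares — a4: available; b4: attacked by Kc5; b5: attacked by Kc5; a6: available; b6: attacked by Na4.
Legal moves for Black: Ka6, Kxa4.
Black is in check but has 2 legal moves → neither.

neither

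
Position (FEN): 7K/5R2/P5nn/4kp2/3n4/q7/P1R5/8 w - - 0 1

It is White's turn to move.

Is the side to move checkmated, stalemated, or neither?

neither

White to move; white king on h8.
In check: yes, from the black knight on g6.
King squares — g7: available; h7: available; g8: attacked by Nh6.
Legal moves for White: Kh7, Kg7.
White is in check but has 2 legal moves → neither.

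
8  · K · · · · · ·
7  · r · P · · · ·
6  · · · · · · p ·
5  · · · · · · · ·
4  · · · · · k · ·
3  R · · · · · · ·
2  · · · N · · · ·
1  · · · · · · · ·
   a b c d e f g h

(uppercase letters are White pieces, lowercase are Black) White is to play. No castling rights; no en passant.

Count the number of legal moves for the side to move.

White to move; king on b8.
In check: yes, from the black rook on b7.
Legal moves: Kc8, Ka8, Kxb7.
Count: 3.

3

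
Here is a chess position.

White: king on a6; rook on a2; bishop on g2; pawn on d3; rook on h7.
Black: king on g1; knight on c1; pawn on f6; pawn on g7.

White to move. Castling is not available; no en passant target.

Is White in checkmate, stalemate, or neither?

neither

White to move; white king on a6.
In check: no.
Legal moves for White include: Rh8, Rxg7, Rh6, Rh5, Rh4, Rh3, Rh2, Rh1#, Kb7, Ka7, Kb6, Kb5, Ka5, Ba8, Bb7, Bc6, Bd5, Be4, ... (list truncated; more exist).
White has legal moves and is not in check → neither.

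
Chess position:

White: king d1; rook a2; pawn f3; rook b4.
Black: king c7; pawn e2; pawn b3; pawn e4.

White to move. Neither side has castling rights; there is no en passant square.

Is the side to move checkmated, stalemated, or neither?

White to move; white king on d1.
In check: yes, from the black pawn on e2.
Legal moves for White: Kxe2, Kd2, Ke1, Kc1, Rxe2.
White is in check but has 5 legal moves → neither.

neither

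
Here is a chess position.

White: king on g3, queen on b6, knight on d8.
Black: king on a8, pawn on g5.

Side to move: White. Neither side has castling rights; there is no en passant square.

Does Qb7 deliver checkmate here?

yes

After Qb7: black king on a8; in check: yes, from the white queen on b7.
King squares — a7: attacked by Qb7; b7: attacked by Nd8; b8: attacked by Qb7.
Black has no legal moves → checkmate.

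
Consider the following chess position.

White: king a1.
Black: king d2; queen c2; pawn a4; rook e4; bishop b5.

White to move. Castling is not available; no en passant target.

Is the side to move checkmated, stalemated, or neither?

stalemate

White to move; white king on a1.
In check: no.
King squares — b1: attacked by Qc2; a2: attacked by Qc2; b2: attacked by Qc2.
Legal moves for White: none.
Not in check and no legal moves → stalemate.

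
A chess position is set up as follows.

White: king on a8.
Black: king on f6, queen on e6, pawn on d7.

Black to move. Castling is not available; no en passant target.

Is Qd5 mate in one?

no

After Qd5: white king on a8; in check: yes, from the black queen on d5.
White has 2 legal replies: Kb8, Ka7.
In check but a legal move exists → not checkmate.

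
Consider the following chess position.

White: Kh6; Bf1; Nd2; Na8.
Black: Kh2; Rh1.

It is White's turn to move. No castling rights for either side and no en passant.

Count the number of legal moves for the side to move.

White to move; king on h6.
In check: no.
Legal moves: Nc7, Nb6, Kh7, Kg7, Kg6, Kh5, Kg5, Ne4, Nc4, Nf3+, Nb3, Nb1, Ba6, Bb5, Bc4, Bh3, Bd3, Bg2, Be2.
Count: 19.

19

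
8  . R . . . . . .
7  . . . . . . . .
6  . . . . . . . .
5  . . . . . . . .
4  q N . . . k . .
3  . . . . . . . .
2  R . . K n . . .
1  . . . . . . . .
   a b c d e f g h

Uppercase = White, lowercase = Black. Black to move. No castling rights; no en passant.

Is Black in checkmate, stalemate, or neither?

neither

Black to move; black king on f4.
In check: no.
Legal moves for Black include: Kg5, Kf5, Ke5, Kg4, Ke4, Kg3, Kf3, Qe8, Qa8, Qd7+, Qa7, Qc6, Qa6, Qb5, Qa5, Qxb4+, Qb3, Qa3, ... (list truncated; more exist).
Black has legal moves and is not in check → neither.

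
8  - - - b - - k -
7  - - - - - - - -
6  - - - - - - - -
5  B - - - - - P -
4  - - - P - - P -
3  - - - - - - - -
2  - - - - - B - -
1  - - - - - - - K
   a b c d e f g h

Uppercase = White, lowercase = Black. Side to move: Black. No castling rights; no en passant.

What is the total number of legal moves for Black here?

11

Black to move; king on g8.
In check: no.
Legal moves: Kh8, Kf8, Kh7, Kg7, Kf7, Be7, Bc7, Bf6, Bb6, Bxg5, Bxa5.
Count: 11.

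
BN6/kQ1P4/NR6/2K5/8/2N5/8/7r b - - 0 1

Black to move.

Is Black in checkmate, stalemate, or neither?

Black to move; black king on a7.
In check: yes, from the white queen on b7.
King squares — a6: attacked by Rb6; b6: attacked by Kc5; b7: attacked by Rb6; a8: attacked by Qb7; b8: attacked by Na6.
Legal moves for Black: none.
In check with no legal moves → checkmate.

checkmate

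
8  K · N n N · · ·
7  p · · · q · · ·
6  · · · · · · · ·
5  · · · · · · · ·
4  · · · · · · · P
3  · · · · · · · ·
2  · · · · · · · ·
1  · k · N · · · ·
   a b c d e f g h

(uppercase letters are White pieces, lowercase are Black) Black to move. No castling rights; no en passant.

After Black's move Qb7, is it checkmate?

yes

After Qb7: white king on a8; in check: yes, from the black queen on b7.
King squares — a7: attacked by Qb7; b7: attacked by Nd8; b8: attacked by Qb7.
White has no legal moves → checkmate.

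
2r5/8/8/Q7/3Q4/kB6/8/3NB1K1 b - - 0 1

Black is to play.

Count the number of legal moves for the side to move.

Black to move; king on a3.
In check: yes, from the white queen on a5.
Legal moves: Kxb3.
Count: 1.

1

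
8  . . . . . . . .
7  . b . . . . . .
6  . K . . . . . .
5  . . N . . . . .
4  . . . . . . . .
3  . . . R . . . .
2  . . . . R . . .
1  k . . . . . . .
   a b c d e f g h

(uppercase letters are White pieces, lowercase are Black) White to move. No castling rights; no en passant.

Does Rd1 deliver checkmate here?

After Rd1: black king on a1; in check: yes, from the white rook on d1.
King squares — b1: attacked by Rd1; a2: attacked by Re2; b2: attacked by Re2.
Black has no legal moves → checkmate.

yes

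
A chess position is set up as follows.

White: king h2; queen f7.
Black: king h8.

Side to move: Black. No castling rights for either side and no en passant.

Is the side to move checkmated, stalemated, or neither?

stalemate

Black to move; black king on h8.
In check: no.
King squares — g7: attacked by Qf7; h7: attacked by Qf7; g8: attacked by Qf7.
Legal moves for Black: none.
Not in check and no legal moves → stalemate.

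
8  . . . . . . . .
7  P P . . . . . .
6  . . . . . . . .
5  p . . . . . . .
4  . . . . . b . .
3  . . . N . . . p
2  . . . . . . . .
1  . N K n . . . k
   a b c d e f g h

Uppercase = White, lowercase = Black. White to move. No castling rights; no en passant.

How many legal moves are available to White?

4

White to move; king on c1.
In check: yes, from the black bishop on f4.
Legal moves: Kc2, Kxd1, Nxf4, Nd2.
Count: 4.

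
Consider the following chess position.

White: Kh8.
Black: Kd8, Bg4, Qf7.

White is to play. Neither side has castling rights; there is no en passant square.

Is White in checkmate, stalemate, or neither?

White to move; white king on h8.
In check: no.
King squares — g7: attacked by Qf7; h7: attacked by Qf7; g8: attacked by Qf7.
Legal moves for White: none.
Not in check and no legal moves → stalemate.

stalemate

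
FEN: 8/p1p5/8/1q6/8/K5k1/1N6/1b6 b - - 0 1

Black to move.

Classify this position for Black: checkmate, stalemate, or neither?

Black to move; black king on g3.
In check: no.
Legal moves for Black include: Qe8, Qb8, Qd7, Qb7, Qc6, Qb6, Qa6+, Qh5, Qg5, Qf5, Qe5, Qd5, Qc5+, Qa5+, Qc4, Qb4+, Qa4+, Qd3+, ... (list truncated; more exist).
Black has legal moves and is not in check → neither.

neither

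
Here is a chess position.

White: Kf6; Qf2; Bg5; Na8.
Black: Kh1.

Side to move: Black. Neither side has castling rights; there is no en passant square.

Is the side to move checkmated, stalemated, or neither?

stalemate

Black to move; black king on h1.
In check: no.
King squares — g1: attacked by Qf2; g2: attacked by Qf2; h2: attacked by Qf2.
Legal moves for Black: none.
Not in check and no legal moves → stalemate.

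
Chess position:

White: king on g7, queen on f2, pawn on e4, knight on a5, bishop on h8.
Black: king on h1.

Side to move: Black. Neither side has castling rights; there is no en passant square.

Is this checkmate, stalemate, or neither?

stalemate

Black to move; black king on h1.
In check: no.
King squares — g1: attacked by Qf2; g2: attacked by Qf2; h2: attacked by Qf2.
Legal moves for Black: none.
Not in check and no legal moves → stalemate.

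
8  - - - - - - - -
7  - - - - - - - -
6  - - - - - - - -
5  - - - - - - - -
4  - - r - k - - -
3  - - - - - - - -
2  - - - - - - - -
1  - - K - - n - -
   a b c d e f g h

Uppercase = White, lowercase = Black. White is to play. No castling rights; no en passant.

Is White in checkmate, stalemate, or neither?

neither

White to move; white king on c1.
In check: yes, from the black rook on c4.
King squares — b1: available; d1: available; b2: available; c2: attacked by Rc4; d2: attacked by Nf1.
Legal moves for White: Kb2, Kd1, Kb1.
White is in check but has 3 legal moves → neither.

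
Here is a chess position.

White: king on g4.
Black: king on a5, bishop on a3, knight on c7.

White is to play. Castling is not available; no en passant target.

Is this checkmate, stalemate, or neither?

neither

White to move; white king on g4.
In check: no.
Legal moves for White: Kh5, Kg5, Kf5, Kh4, Kf4, Kh3, Kg3, Kf3.
White has 8 legal moves and is not in check → neither.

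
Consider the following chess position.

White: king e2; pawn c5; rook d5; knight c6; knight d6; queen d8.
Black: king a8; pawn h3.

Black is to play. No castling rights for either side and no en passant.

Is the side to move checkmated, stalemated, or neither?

Black to move; black king on a8.
In check: yes, from the white queen on d8.
King squares — a7: attacked by Nc6; b7: attacked by Nd6; b8: attacked by Nc6.
Legal moves for Black: none.
In check with no legal moves → checkmate.

checkmate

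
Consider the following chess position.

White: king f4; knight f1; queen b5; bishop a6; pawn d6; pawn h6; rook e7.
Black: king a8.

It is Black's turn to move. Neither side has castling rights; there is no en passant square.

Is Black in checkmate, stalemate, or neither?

Black to move; black king on a8.
In check: no.
King squares — a7: attacked by Re7; b7: attacked by Qb5; b8: attacked by Qb5.
Legal moves for Black: none.
Not in check and no legal moves → stalemate.

stalemate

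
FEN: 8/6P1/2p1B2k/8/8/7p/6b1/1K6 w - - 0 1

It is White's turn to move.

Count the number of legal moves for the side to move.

20

White to move; king on b1.
In check: no.
Legal moves: Bg8, Bc8, Bf7, Bd7, Bf5, Bd5, Bg4, Bc4, Bxh3, Bb3, Ba2, Kc2, Kb2, Ka2, Kc1, Ka1, g8=Q, g8=R, g8=B, g8=N+.
Count: 20.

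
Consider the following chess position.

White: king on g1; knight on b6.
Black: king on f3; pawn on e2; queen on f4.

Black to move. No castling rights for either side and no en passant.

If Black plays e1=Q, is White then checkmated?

After e1=Q: white king on g1; in check: yes, from the black queen on e1.
King squares — f1: attacked by Qe1; h1: attacked by Qe1; f2: attacked by Qe1; g2: attacked by Kf3; h2: attacked by Qf4.
White has no legal moves → checkmate.

yes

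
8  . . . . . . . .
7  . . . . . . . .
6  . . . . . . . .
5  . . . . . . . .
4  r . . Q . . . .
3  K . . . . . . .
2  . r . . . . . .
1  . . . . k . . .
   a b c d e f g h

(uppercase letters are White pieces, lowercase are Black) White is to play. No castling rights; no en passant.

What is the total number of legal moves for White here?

White to move; king on a3.
In check: yes, from the black rook on a4.
Legal moves: Kxa4, Kxb2, Qxa4.
Count: 3.

3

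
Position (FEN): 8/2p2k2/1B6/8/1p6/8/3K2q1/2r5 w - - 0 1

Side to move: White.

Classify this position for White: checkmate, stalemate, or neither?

White to move; white king on d2.
In check: yes, from the black queen on g2.
Legal moves for White: Ke3, Kd3, Kxc1, Bf2.
White is in check but has 4 legal moves → neither.

neither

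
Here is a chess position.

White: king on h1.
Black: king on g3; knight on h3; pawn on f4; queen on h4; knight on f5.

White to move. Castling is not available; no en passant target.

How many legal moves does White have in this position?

White to move; king on h1.
In check: no.
Legal moves: none.
Count: 0.

0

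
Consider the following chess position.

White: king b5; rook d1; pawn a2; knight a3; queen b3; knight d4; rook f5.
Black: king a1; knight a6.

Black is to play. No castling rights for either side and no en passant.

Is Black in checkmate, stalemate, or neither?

Black to move; black king on a1.
In check: yes, from the white rook on d1.
King squares — b1: attacked by Rd1; a2: attacked by Qb3; b2: attacked by Qb3.
Legal moves for Black: none.
In check with no legal moves → checkmate.

checkmate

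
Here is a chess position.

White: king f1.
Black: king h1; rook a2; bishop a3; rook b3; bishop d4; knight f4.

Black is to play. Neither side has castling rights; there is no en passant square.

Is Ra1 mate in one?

After Ra1: white king on f1; in check: yes, from the black rook on a1.
King squares — e1: attacked by Ra1; g1: attacked by Ra1; e2: attacked by Nf4; f2: attacked by Bd4; g2: attacked by Kh1.
White has no legal moves → checkmate.

yes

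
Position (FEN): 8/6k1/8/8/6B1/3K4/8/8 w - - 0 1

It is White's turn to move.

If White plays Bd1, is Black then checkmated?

no

After Bd1: black king on g7; in check: no.
Black is not in check, so this cannot be checkmate.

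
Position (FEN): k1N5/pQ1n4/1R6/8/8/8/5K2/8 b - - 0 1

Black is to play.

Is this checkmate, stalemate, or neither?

Black to move; black king on a8.
In check: yes, from the white queen on b7.
King squares — a7: own pawn; b7: attacked by Rb6; b8: attacked by Qb7.
Legal moves for Black: none.
In check with no legal moves → checkmate.

checkmate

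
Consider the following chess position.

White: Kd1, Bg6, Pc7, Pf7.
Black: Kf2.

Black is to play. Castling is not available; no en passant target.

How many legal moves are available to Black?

6

Black to move; king on f2.
In check: no.
Legal moves: Kg3, Kf3, Ke3, Kg2, Kg1, Kf1.
Count: 6.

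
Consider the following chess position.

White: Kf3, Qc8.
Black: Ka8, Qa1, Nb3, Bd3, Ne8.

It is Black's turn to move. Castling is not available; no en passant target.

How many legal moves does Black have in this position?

1

Black to move; king on a8.
In check: yes, from the white queen on c8.
Legal moves: Ka7.
Count: 1.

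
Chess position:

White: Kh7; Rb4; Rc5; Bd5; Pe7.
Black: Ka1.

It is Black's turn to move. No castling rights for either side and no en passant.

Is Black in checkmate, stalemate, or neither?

stalemate

Black to move; black king on a1.
In check: no.
King squares — b1: attacked by Rb4; a2: attacked by Bd5; b2: attacked by Rb4.
Legal moves for Black: none.
Not in check and no legal moves → stalemate.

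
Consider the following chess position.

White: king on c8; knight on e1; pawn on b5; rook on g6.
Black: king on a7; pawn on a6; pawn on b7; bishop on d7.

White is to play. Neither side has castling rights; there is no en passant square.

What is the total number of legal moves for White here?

3

White to move; king on c8.
In check: yes, from the black bishop on d7.
Legal moves: Kd8, Kxd7, Kc7.
Count: 3.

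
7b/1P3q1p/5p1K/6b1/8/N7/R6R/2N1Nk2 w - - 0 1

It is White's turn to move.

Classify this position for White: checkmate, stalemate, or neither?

White to move; white king on h6.
In check: yes, from the black bishop on g5.
King squares — g5: attacked by Pf6; h5: attacked by Qf7; g6: attacked by Qf7; g7: attacked by Qf7; h7: attacked by Qf7.
Legal moves for White: none.
In check with no legal moves → checkmate.

checkmate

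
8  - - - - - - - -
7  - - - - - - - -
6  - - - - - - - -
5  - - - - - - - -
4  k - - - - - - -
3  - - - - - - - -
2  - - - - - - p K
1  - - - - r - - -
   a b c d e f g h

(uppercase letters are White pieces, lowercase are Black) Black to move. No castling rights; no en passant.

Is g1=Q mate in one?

no

After g1=Q: white king on h2; in check: yes, from the black queen on g1.
White has 1 legal reply: Kh3.
In check but a legal move exists → not checkmate.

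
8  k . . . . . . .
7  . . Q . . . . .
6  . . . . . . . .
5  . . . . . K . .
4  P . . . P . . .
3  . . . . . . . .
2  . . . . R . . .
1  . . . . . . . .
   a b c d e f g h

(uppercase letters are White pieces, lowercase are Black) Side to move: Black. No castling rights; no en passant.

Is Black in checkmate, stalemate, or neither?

stalemate

Black to move; black king on a8.
In check: no.
King squares — a7: attacked by Qc7; b7: attacked by Qc7; b8: attacked by Qc7.
Legal moves for Black: none.
Not in check and no legal moves → stalemate.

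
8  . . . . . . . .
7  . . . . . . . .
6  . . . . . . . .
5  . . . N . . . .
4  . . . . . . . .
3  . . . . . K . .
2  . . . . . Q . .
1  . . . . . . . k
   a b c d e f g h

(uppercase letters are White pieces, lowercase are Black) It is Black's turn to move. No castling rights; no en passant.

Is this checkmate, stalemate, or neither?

Black to move; black king on h1.
In check: no.
King squares — g1: attacked by Qf2; g2: attacked by Qf2; h2: attacked by Qf2.
Legal moves for Black: none.
Not in check and no legal moves → stalemate.

stalemate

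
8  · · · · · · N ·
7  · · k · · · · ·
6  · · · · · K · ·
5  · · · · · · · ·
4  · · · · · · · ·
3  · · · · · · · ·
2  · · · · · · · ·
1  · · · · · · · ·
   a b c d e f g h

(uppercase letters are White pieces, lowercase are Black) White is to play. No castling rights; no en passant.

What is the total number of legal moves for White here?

10

White to move; king on f6.
In check: no.
Legal moves: Ne7, Nh6, Kg7, Kf7, Ke7, Kg6, Ke6, Kg5, Kf5, Ke5.
Count: 10.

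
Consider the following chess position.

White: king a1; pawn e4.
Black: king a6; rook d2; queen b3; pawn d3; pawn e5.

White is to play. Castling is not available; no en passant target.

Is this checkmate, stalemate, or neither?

stalemate

White to move; white king on a1.
In check: no.
King squares — b1: attacked by Qb3; a2: attacked by Rd2; b2: attacked by Rd2.
Legal moves for White: none.
Not in check and no legal moves → stalemate.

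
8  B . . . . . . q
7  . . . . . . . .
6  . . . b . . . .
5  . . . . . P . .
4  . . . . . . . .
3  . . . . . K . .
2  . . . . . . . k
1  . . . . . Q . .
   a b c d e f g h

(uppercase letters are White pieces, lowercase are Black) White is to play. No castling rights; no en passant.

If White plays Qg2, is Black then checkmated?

yes

After Qg2: black king on h2; in check: yes, from the white queen on g2.
King squares — g1: attacked by Qg2; h1: attacked by Qg2; g2: attacked by Kf3; g3: attacked by Qg2; h3: attacked by Qg2.
Black has no legal moves → checkmate.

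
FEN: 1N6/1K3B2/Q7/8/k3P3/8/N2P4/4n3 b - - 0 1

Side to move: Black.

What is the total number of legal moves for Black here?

Black to move; king on a4.
In check: yes, from the white queen on a6.
Legal moves: none.
Count: 0.

0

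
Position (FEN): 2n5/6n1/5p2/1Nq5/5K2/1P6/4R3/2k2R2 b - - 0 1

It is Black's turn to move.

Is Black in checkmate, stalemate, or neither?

Black to move; black king on c1.
In check: yes, from the white rook on f1.
King squares — b1: attacked by Rf1; d1: attacked by Rf1; b2: attacked by Re2; c2: attacked by Re2; d2: attacked by Re2.
Legal moves for Black: none.
In check with no legal moves → checkmate.

checkmate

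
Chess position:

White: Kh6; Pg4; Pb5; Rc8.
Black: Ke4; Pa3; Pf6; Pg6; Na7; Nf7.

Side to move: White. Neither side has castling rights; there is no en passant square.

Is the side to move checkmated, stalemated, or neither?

neither

White to move; white king on h6.
In check: yes, from the black knight on f7.
King squares — g5: attacked by Pf6; h5: attacked by Pg6; g6: available; g7: available; h7: available.
Legal moves for White: Kh7, Kg7, Kxg6.
White is in check but has 3 legal moves → neither.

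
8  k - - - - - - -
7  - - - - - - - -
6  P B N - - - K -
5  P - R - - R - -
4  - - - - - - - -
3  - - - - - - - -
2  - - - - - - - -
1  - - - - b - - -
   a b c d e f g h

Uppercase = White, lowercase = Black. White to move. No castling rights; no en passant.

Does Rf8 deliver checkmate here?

After Rf8: black king on a8; in check: yes, from the white rook on f8.
King squares — a7: attacked by Bb6; b7: attacked by Pa6; b8: attacked by Nc6.
Black has no legal moves → checkmate.

yes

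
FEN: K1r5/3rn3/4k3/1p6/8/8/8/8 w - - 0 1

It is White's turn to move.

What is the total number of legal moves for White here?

0

White to move; king on a8.
In check: yes, from the black rook on c8.
Legal moves: none.
Count: 0.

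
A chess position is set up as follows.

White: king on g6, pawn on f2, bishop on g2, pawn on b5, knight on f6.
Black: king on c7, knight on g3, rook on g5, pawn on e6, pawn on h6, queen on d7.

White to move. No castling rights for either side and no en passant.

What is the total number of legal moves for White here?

White to move; king on g6.
In check: yes, from the black rook on g5.
Legal moves: Kxh6.
Count: 1.

1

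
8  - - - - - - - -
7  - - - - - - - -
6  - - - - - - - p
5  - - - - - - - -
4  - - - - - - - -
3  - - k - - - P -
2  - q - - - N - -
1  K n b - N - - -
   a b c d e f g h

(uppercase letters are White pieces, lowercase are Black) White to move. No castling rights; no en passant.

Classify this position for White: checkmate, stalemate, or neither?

White to move; white king on a1.
In check: yes, from the black queen on b2.
King squares — b1: attacked by Qb2; a2: attacked by Qb2; b2: attacked by Bc1.
Legal moves for White: none.
In check with no legal moves → checkmate.

checkmate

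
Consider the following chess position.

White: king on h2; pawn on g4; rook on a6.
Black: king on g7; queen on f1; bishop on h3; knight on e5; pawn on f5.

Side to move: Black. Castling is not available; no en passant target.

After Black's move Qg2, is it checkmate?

yes

After Qg2: white king on h2; in check: yes, from the black queen on g2.
King squares — g1: attacked by Qg2; h1: attacked by Qg2; g2: attacked by Bh3; g3: attacked by Qg2; h3: attacked by Qg2.
White has no legal moves → checkmate.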